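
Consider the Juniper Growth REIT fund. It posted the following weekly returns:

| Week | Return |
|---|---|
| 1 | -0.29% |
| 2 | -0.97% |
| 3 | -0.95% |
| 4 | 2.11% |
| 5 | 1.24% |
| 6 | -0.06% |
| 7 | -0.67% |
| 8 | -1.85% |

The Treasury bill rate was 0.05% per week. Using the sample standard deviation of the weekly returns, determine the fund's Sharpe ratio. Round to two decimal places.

Mean return r̄ = -1.440 / 8 = -0.1800%
Sample σ = √[Σ(r − r̄)² / 7] = √[11.5330 / 7] = √1.6476 = 1.2836%
Sharpe = (r̄ − rf) / σ = (-0.1800 − 0.05) / 1.2836 = -0.2300 / 1.2836 = -0.1792

-0.18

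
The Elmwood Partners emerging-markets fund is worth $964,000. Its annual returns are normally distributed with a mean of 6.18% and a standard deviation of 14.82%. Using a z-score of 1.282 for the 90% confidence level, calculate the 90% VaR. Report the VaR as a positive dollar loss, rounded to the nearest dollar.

Return at the 90% tail: μ − z·σ = 6.18% − 1.282 × 14.82% = 6.18 − 18.99924 = -12.81924%
VaR = −(-12.81924%) × $964,000 = 12.81924% × $964,000 = $123,577

$123,577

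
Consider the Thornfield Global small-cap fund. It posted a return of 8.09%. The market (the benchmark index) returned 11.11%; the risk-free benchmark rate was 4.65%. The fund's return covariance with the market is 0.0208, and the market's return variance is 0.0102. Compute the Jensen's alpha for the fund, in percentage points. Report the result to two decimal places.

-9.73

β = Cov / Var = 0.0208 / 0.0102 = 2.0392
E[R] = Rf + β(Rm − Rf) = 4.65% + 2.0392 × (11.11% − 4.65%) = 17.8232%
α = Rp − E[R] = 8.09% − 17.8232% = -9.7332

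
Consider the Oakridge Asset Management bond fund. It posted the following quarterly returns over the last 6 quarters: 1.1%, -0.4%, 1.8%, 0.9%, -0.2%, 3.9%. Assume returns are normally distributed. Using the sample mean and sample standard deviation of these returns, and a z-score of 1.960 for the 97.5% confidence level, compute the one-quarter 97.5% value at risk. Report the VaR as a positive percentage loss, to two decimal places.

Mean return r̄ = 7.10 / 6 = 1.1833%
Sample σ = √[Σ(r − r̄)² / 5] = √[12.2683 / 5] = √2.4537 = 1.5664%
VaR = −(r̄ − z·σ) = −(1.1833 − 1.960 × 1.5664) = −(-1.8868) = 1.8868%

1.89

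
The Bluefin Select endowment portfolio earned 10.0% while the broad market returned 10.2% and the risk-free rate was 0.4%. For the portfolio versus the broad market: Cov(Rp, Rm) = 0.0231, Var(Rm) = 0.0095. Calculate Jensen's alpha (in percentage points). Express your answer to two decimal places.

β = Cov / Var = 0.0231 / 0.0095 = 2.4316
E[R] = Rf + β(Rm − Rf) = 0.4% + 2.4316 × (10.2% − 0.4%) = 24.2297%
α = Rp − E[R] = 10.0% − 24.2297% = -14.2297

-14.23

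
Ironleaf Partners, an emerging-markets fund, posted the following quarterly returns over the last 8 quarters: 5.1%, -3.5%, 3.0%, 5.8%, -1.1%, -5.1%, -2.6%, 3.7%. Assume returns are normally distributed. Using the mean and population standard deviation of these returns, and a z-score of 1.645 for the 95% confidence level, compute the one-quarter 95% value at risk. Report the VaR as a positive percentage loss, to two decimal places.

5.84

r̄ = (5.1 − 3.5 + 3 + 5.8 − 1.1 − 5.1 − 2.6 + 3.7) / 8 = 0.6625%
Population σ = √[Σ(r − r̄)² / 8] = √[125.0588 / 8] = √15.6324 = 3.9538%
VaR = −(r̄ − z·σ) = −(0.6625 − 1.645 × 3.9538) = −(-5.8415) = 5.8415%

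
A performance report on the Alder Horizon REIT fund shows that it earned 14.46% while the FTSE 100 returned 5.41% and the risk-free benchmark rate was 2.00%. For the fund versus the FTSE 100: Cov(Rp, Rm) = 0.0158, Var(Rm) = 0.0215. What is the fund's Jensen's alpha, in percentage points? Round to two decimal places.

β = Cov / Var = 0.0158 / 0.0215 = 0.7349
E[R] = Rf + β(Rm − Rf) = 2.00% + 0.7349 × (5.41% − 2.00%) = 4.5060%
α = Rp − E[R] = 14.46% − 4.5060% = 9.9540

9.95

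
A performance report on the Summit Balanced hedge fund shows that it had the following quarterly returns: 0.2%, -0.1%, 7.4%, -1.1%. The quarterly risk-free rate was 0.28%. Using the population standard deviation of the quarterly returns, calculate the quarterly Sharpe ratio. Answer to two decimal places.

0.39

r̄ = (0.2 − 0.1 + 7.4 − 1.1) / 4 = 6.40 / 4 = 1.6000%
Σ(r − r̄)² = 45.7800; population σ = √(45.7800/4) = 3.3830%
Sharpe = (r̄ − rf) / σ = (1.6000 − 0.28) / 3.3830 = 1.3200 / 3.3830 = 0.3902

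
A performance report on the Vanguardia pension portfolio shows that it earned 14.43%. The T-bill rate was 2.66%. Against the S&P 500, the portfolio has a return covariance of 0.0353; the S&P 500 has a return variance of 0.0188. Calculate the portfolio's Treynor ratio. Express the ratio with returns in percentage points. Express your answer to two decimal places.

β = Cov / Var = 0.0353 / 0.0188 = 1.8777
Treynor = (Rp − Rf) / β = (14.43% − 2.66%) / 1.8777 = 11.77 / 1.8777 = 6.2683

6.27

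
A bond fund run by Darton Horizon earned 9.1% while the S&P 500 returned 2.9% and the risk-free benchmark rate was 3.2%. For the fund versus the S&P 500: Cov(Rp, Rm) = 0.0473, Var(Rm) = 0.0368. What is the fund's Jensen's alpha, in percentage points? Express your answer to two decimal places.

6.29

β = Cov / Var = 0.0473 / 0.0368 = 1.2853
E[R] = Rf + β(Rm − Rf) = 3.2% + 1.2853 × (2.9% − 3.2%) = 2.8144%
α = Rp − E[R] = 9.1% − 2.8144% = 6.2856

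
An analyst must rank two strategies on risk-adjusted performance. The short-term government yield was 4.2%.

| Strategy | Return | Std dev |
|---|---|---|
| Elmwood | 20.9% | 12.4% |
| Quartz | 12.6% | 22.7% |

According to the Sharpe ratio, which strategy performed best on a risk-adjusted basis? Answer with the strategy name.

Elmwood: Sharpe ratio = (20.9% − 4.2%) / 12.4% = 1.347
Quartz: Sharpe ratio = (12.6% − 4.2%) / 22.7% = 0.370
Highest: Elmwood (1.347).

Elmwood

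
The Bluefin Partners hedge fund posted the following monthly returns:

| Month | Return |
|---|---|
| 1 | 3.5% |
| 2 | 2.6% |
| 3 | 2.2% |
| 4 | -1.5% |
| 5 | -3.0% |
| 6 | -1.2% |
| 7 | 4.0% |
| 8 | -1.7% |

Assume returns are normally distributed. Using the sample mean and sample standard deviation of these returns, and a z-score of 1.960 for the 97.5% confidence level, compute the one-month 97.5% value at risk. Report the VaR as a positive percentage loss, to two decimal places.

r̄ = (3.5 + 2.6 + 2.2 − 1.5 − 3 − 1.2 + 4 − 1.7) / 8 = 4.90 / 8 = 0.6125%
Σ(r − r̄)² = 52.4288; sample σ = √(52.4288/7) = 2.7368%
VaR = −(r̄ − z·σ) = −(0.6125 − 1.960 × 2.7368) = −(-4.7516) = 4.7516%

4.75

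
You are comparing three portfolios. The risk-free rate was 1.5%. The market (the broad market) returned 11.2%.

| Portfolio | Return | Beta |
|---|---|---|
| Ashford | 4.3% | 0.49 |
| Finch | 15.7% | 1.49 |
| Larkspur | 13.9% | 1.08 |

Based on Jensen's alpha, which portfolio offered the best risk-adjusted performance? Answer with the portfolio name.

Larkspur

Ashford: α = 4.3% − [1.5% + 0.49 × (11.2% − 1.5%)] = -1.953
Finch: α = 15.7% − [1.5% + 1.49 × (11.2% − 1.5%)] = -0.253
Larkspur: α = 13.9% − [1.5% + 1.08 × (11.2% − 1.5%)] = 1.924
Highest: Larkspur (1.924).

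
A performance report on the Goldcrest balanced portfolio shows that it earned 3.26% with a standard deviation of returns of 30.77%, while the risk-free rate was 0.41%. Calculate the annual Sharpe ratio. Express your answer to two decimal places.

0.09

Sharpe = (Rp − Rf) / σp = (3.26% − 0.41%) / 30.77% = 2.85% / 30.77% = 0.0926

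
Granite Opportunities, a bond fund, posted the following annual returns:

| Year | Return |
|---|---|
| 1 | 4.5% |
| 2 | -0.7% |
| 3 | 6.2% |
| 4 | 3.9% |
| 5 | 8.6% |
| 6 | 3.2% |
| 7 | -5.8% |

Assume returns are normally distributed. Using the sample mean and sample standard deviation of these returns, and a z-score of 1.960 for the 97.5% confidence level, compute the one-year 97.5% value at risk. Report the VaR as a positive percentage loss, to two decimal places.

Mean return μ = 19.90 / 7 = 2.8429%
Σ(r − μ)² = (4.5 − 2.8429)² + (-0.7 − 2.8429)² + … = 135.6571
σ = √[135.6571 / 6] = 4.7549%
VaR = −(μ − z·σ) = −(2.8429 − 1.960 × 4.7549) = −(-6.4767) = 6.4767%

6.48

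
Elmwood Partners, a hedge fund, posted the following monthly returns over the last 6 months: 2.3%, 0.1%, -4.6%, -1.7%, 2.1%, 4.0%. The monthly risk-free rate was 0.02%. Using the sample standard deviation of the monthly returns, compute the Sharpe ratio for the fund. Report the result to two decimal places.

Mean return r̄ = 2.20 / 6 = 0.3667%
Σ(r − r̄)² = (2.3 − 0.3667)² + (0.1 − 0.3667)² + … = 48.9533
σ = √[48.9533 / 5] = 3.1290%
Sharpe = (r̄ − rf) / σ = (0.3667 − 0.02) / 3.1290 = 0.3467 / 3.1290 = 0.1108

0.11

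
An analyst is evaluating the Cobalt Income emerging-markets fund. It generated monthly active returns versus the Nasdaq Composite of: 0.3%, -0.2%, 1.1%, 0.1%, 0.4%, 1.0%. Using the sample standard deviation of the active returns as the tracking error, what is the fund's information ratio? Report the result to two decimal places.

0.88

Mean return r̄ = 2.70 / 6 = 0.4500%
Sample σ = √[Σ(r − r̄)² / 5] = √[1.2950 / 5] = √0.2590 = 0.5089%
IR = r̄ / tracking error = 0.4500 / 0.5089 = 0.8843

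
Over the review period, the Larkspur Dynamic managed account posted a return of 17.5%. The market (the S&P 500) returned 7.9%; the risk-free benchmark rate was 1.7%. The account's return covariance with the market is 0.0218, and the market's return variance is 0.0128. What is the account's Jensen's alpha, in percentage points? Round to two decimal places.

5.24

β = Cov / Var = 0.0218 / 0.0128 = 1.7031
E[R] = Rf + β(Rm − Rf) = 1.7% + 1.7031 × (7.9% − 1.7%) = 12.2592%
α = Rp − E[R] = 17.5% − 12.2592% = 5.2408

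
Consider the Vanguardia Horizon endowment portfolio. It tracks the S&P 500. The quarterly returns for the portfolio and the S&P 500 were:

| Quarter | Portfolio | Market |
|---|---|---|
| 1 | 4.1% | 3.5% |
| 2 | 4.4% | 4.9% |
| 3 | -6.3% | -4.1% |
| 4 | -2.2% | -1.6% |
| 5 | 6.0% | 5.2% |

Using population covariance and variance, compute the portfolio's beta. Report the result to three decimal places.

r̄p = 1.2000%,  r̄m = 1.5800%
Cov = Σ(rp − r̄p)(rm − r̄m) / 5 = 17.3960
Var(rm) = Σ(rm − r̄m)² / 5 = 14.0376
β = Cov / Var = 17.3960 / 14.0376 = 1.2392

1.239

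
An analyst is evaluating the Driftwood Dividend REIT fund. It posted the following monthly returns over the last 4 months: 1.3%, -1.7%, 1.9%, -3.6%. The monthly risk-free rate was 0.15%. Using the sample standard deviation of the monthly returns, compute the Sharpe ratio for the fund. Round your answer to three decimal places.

-0.261

μ = (1.3 − 1.7 + 1.9 − 3.6) / 4 = -2.10 / 4 = -0.5250%
Sample std dev = √[20.0475 / 3] = 2.5851%
Sharpe = (μ − rf) / σ = (-0.5250 − 0.15) / 2.5851 = -0.6750 / 2.5851 = -0.2611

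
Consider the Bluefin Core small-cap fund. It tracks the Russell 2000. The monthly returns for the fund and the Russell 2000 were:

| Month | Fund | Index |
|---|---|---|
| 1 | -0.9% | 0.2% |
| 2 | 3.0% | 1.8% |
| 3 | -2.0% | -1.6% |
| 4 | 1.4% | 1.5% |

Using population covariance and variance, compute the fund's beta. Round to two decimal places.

r̄p = 0.3750%,  r̄m = 0.4750%
Cov = Σ(rp − r̄p)(rm − r̄m) / 4 = 2.4519
Var(rm) = Σ(rm − r̄m)² / 4 = 1.7969
β = Cov / Var = 2.4519 / 1.7969 = 1.3645

1.36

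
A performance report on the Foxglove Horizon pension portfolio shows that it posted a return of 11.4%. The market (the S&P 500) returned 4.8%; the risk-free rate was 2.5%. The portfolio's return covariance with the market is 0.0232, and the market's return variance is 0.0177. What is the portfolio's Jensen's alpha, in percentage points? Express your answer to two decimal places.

β = Cov / Var = 0.0232 / 0.0177 = 1.3107
E[R] = Rf + β(Rm − Rf) = 2.5% + 1.3107 × (4.8% − 2.5%) = 5.5146%
α = Rp − E[R] = 11.4% − 5.5146% = 5.8854

5.89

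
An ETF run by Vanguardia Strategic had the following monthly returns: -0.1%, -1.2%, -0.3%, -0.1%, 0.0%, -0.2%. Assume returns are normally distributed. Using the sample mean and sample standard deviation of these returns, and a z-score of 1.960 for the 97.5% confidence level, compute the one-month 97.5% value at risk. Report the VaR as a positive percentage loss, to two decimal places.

1.19

Mean return r̄ = -1.90 / 6 = -0.3167%
Σ(r − r̄)² = (-0.1 − (-0.3167))² + (-1.2 − (-0.3167))² + (-0.3 − (-0.3167))² + … = 0.9883
sample σ = √(0.9883 / 5) = √0.1977 = 0.4446%
VaR = −(r̄ − z·σ) = −(-0.3167 − 1.960 × 0.4446) = −(-1.1881) = 1.1881%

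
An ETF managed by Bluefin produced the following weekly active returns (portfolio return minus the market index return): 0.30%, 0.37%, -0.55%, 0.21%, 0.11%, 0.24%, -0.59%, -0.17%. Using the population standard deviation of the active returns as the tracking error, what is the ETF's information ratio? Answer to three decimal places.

-0.028

Mean return r̄ = -0.080 / 8 = -0.0100%
Population std dev = √[1.0194 / 8] = 0.3570%
IR = r̄ / tracking error = -0.0100 / 0.3570 = -0.0280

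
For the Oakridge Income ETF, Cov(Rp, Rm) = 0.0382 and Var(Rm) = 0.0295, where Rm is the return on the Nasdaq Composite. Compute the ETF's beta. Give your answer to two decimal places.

1.29

β = Cov(Rp, Rm) / Var(Rm) = 0.0382 / 0.0295 = 1.2949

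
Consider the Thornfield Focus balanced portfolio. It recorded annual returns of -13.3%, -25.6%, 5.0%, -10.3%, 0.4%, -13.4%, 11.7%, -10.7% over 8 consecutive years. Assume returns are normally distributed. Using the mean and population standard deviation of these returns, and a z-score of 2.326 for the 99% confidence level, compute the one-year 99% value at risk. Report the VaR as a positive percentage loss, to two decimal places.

33.03

Mean return μ = -56.20 / 8 = -7.0250%
Σ(r − μ)² = 999.6350; population σ = √(999.6350/8) = 11.1783%
VaR = −(μ − z·σ) = −(-7.0250 − 2.326 × 11.1783) = −(-33.0257) = 33.0257%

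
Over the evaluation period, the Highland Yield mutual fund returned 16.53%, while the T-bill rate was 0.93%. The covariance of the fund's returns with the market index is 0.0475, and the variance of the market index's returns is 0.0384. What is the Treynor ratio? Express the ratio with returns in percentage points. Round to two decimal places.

β = Cov / Var = 0.0475 / 0.0384 = 1.2370
Treynor = (Rp − Rf) / β = (16.53% − 0.93%) / 1.2370 = 15.60 / 1.2370 = 12.6112

12.61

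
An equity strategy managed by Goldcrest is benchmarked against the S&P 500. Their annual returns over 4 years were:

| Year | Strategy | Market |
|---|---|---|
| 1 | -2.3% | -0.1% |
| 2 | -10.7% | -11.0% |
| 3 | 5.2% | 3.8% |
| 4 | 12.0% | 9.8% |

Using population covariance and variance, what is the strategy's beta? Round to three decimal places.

r̄p = 1.0500%,  r̄m = 0.6250%
Cov = Σ(rp − r̄p)(rm − r̄m) / 4 = 63.1663
Var(rm) = Σ(rm − r̄m)² / 4 = 57.4819
β = Cov / Var = 63.1663 / 57.4819 = 1.0989

1.099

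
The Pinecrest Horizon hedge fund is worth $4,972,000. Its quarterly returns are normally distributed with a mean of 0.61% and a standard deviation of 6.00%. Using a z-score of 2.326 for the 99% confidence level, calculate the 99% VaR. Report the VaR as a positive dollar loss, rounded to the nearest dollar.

$663,563

Return at the 99% tail: μ − z·σ = 0.61% − 2.326 × 6.00% = 0.61 − 13.9560 = -13.3460%
VaR = −(-13.3460%) × $4,972,000 = 13.3460% × $4,972,000 = $663,563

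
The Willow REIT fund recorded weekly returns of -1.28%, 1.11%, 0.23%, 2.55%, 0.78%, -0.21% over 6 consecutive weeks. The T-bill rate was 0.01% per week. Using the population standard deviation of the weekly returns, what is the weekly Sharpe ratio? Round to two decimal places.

r̄ = (-1.28 + 1.11 + 0.23 + 2.55 + 0.78 − 0.21) / 6 = 3.180 / 6 = 0.5300%
Σ(r − r̄)² = (-1.28 − 0.5300)² + (1.11 − 0.5300)² + … = 8.3930
population σ = √(8.3930 / 6) = √1.3988 = 1.1827%
Sharpe = (r̄ − rf) / σ = (0.5300 − 0.01) / 1.1827 = 0.5200 / 1.1827 = 0.4397

0.44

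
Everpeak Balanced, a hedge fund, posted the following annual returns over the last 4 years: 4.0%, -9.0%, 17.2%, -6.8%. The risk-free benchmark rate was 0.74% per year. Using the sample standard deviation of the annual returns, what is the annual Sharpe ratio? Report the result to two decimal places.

0.05

r̄ = (4 − 9 + 17.2 − 6.8) / 4 = 5.40 / 4 = 1.3500%
Sample σ = √[Σ(r − r̄)² / 3] = √[431.7900 / 3] = √143.9300 = 11.9971%
Sharpe = (r̄ − rf) / σ = (1.3500 − 0.74) / 11.9971 = 0.6100 / 11.9971 = 0.0508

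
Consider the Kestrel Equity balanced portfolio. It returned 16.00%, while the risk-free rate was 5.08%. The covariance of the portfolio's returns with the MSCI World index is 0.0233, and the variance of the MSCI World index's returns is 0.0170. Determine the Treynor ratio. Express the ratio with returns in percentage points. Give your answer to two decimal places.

7.97

β = Cov / Var = 0.0233 / 0.0170 = 1.3706
Treynor = (Rp − Rf) / β = (16.00% − 5.08%) / 1.3706 = 10.92 / 1.3706 = 7.9673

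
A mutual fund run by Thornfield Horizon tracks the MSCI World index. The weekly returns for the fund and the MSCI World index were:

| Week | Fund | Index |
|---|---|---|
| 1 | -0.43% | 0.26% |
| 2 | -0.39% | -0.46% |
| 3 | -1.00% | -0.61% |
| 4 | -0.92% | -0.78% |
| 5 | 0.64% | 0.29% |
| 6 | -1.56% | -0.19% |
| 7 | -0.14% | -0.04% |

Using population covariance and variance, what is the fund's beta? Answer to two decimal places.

1.00

r̄p = -0.5429%,  r̄m = -0.2186%
Cov = Σ(rp − r̄p)(rm − r̄m) / 7 = 0.1503
Var(rm) = Σ(rm − r̄m)² / 7 = 0.1496
β = Cov / Var = 0.1503 / 0.1496 = 1.0047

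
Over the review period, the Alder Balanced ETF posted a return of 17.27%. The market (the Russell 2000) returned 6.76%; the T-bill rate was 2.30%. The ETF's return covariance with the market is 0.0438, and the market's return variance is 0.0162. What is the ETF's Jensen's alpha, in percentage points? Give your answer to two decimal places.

2.91

β = Cov / Var = 0.0438 / 0.0162 = 2.7037
E[R] = Rf + β(Rm − Rf) = 2.30% + 2.7037 × (6.76% − 2.30%) = 14.3585%
α = Rp − E[R] = 17.27% − 14.3585% = 2.9115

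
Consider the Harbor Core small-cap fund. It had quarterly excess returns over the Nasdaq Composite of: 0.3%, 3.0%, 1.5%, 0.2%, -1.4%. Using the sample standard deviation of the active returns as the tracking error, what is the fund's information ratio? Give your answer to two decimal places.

0.44

r̄ = (0.3 + 3 + 1.5 + 0.2 − 1.4) / 5 = 3.60 / 5 = 0.7200%
Σ(r − r̄)² = (0.3 − 0.7200)² + (3 − 0.7200)² + … = 10.7480
σ = √[10.7480 / 4] = 1.6392%
IR = r̄ / tracking error = 0.7200 / 1.6392 = 0.4392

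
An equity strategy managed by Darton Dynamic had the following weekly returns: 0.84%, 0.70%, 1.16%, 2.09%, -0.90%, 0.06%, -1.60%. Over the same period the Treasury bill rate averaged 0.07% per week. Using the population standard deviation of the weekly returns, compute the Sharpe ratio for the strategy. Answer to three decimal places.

0.228

r̄ = (0.84 + 0.7 + 1.16 + 2.09 − 0.9 + 0.06 − 1.6) / 7 = 2.350 / 7 = 0.3357%
Σ(r − r̄)² = (0.84 − 0.3357)² + (0.7 − 0.3357)² + (1.16 − 0.3357)² + … = 9.4940
σ = √[9.4940 / 7] = 1.1646%
Sharpe = (r̄ − rf) / σ = (0.3357 − 0.07) / 1.1646 = 0.2657 / 1.1646 = 0.2281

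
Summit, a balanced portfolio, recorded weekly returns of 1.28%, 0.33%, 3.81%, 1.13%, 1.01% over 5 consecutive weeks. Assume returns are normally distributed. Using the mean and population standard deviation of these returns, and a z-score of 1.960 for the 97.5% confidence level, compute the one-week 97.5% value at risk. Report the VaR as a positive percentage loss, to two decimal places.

μ = (1.28 + 0.33 + 3.81 + 1.13 + 1.01) / 5 = 7.560 / 5 = 1.5120%
Σ(r − μ)² = (1.28 − 1.5120)² + (0.33 − 1.5120)² + (3.81 − 1.5120)² + … = 7.1297
population σ = √(7.1297 / 5) = √1.4259 = 1.1941%
VaR = −(μ − z·σ) = −(1.5120 − 1.960 × 1.1941) = −(-0.8284) = 0.8284%

0.83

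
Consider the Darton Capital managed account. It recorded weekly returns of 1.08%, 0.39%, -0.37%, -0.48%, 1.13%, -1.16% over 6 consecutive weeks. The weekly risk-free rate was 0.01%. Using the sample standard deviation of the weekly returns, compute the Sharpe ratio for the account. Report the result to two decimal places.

0.10

Mean return r̄ = 0.590 / 6 = 0.0983%
Sample σ = √[Σ(r − r̄)² / 5] = √[4.2503 / 5] = √0.8501 = 0.9220%
Sharpe = (r̄ − rf) / σ = (0.0983 − 0.01) / 0.9220 = 0.0883 / 0.9220 = 0.0958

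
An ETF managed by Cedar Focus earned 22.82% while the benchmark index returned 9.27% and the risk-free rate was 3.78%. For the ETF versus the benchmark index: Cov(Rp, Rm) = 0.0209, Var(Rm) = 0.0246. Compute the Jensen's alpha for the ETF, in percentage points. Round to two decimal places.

14.38

β = Cov / Var = 0.0209 / 0.0246 = 0.8496
E[R] = Rf + β(Rm − Rf) = 3.78% + 0.8496 × (9.27% − 3.78%) = 8.4443%
α = Rp − E[R] = 22.82% − 8.4443% = 14.3757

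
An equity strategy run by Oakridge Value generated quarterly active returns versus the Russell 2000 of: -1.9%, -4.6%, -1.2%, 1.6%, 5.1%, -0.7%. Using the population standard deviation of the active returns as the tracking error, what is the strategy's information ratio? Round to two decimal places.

-0.09

r̄ = (-1.9 − 4.6 − 1.2 + 1.6 + 5.1 − 0.7) / 6 = -0.2833%
Σ(r − r̄)² = (-1.9 − (-0.2833))² + (-4.6 − (-0.2833))² + … = 54.7883
population σ = √(54.7883 / 6) = √9.1314 = 3.0218%
IR = r̄ / tracking error = -0.2833 / 3.0218 = -0.0938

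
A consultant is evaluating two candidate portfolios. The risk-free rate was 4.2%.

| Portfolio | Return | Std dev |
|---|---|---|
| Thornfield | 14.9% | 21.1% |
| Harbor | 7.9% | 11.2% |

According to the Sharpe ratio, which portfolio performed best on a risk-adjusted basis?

Thornfield

Thornfield: Sharpe ratio = (14.9% − 4.2%) / 21.1% = 0.507
Harbor: Sharpe ratio = (7.9% − 4.2%) / 11.2% = 0.330
Highest: Thornfield (0.507).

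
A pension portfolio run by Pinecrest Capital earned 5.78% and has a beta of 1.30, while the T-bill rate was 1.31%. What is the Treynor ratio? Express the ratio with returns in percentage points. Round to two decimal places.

3.44

Treynor = (Rp − Rf) / β = (5.78% − 1.31%) / 1.30 = 4.47 / 1.30 = 3.4385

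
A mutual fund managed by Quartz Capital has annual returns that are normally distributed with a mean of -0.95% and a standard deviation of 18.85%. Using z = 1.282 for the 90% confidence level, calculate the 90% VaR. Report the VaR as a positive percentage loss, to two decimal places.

VaR (as % loss) = −(μ − z·σ) = −(-0.95% − 1.282 × 18.85%) = −(-25.1157%) = 25.1157%

25.12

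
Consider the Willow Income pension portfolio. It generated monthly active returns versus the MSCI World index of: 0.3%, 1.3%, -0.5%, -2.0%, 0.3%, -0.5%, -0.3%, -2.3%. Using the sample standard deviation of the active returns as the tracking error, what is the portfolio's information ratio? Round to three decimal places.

-0.386

r̄ = (0.3 + 1.3 − 0.5 − 2 + 0.3 − 0.5 − 0.3 − 2.3) / 8 = -3.70 / 8 = -0.4625%
Sample std dev = √[10.0388 / 7] = 1.1975%
IR = r̄ / tracking error = -0.4625 / 1.1975 = -0.3862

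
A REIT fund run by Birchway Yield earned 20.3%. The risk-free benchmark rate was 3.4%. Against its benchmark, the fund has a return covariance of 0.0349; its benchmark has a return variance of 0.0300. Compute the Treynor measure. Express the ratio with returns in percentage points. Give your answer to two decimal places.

14.53

β = Cov / Var = 0.0349 / 0.0300 = 1.1633
Treynor = (Rp − Rf) / β = (20.3% − 3.4%) / 1.1633 = 16.90 / 1.1633 = 14.5276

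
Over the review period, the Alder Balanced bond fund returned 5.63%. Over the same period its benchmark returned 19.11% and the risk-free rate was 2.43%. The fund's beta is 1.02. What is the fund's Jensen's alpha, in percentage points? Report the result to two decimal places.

CAPM expected return = Rf + β(Rm − Rf) = 2.43% + 1.02 × (19.11% − 2.43%) = 2.43 + 1.02 × 16.68 = 19.4436%
Jensen's α = Rp − E[R] = 5.63% − 19.4436% = -13.8136

-13.81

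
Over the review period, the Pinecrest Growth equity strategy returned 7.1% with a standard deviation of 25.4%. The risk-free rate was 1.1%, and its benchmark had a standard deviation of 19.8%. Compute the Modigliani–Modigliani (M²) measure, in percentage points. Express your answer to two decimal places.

5.78

Sharpe = (Rp − Rf) / σp = (7.1% − 1.1%) / 25.4% = 0.2362
M² = Rf + Sharpe × σm = 1.1% + 0.2362 × 19.8% = 5.7768%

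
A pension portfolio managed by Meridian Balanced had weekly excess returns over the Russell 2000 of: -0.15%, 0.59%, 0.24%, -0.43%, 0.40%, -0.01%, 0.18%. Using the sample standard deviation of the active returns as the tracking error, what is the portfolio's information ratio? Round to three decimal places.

μ = (-0.15 + 0.59 + 0.24 − 0.43 + 0.4 − 0.01 + 0.18) / 7 = 0.1171%
Σ(r − μ)² = (-0.15 − 0.1171)² + (0.59 − 0.1171)² + … = 0.7095
sample σ = √(0.7095 / 6) = √0.1183 = 0.3439%
IR = μ / tracking error = 0.1171 / 0.3439 = 0.3405

0.341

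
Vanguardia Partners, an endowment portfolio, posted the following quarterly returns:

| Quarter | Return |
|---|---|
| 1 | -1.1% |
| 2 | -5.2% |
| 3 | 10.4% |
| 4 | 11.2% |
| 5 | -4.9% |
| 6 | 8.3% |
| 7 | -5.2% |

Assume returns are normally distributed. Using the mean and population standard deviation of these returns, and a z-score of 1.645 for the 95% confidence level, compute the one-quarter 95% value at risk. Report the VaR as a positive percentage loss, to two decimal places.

Mean return r̄ = 13.50 / 7 = 1.9286%
Σ(r − r̄)² = 355.7543; population σ = √(355.7543/7) = 7.1290%
VaR = −(r̄ − z·σ) = −(1.9286 − 1.645 × 7.1290) = −(-9.7986) = 9.7986%

9.80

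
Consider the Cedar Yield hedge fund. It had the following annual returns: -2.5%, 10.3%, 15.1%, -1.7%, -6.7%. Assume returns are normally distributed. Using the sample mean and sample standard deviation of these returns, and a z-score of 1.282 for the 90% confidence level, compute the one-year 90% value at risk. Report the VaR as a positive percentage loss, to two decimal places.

r̄ = (-2.5 + 10.3 + 15.1 − 1.7 − 6.7) / 5 = 2.9000%
Σ(r − r̄)² = (-2.5 − 2.9000)² + (10.3 − 2.9000)² + … = 346.0800
σ = √[346.0800 / 4] = 9.3016%
VaR = −(r̄ − z·σ) = −(2.9000 − 1.282 × 9.3016) = −(-9.0247) = 9.0247%

9.02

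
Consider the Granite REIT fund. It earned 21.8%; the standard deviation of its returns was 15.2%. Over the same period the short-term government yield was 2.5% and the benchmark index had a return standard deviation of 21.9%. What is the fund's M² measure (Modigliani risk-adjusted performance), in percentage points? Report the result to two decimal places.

Sharpe = (Rp − Rf) / σp = (21.8% − 2.5%) / 15.2% = 1.2697
M² = Rf + Sharpe × σm = 2.5% + 1.2697 × 21.9% = 30.3064%

30.31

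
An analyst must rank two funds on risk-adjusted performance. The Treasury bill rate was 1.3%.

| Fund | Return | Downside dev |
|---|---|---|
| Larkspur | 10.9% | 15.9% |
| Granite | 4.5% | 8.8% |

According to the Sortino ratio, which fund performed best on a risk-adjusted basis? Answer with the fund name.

Larkspur

Larkspur: Sortino ratio = (10.9% − 1.3%) / 15.9% = 0.604
Granite: Sortino ratio = (4.5% − 1.3%) / 8.8% = 0.364
Highest: Larkspur (0.604).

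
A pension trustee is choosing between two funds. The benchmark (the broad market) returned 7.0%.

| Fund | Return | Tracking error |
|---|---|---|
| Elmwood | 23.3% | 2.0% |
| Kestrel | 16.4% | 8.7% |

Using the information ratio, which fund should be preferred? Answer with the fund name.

Elmwood: IR = (23.3% − 7.0%) / 2.0% = 8.150
Kestrel: IR = (16.4% − 7.0%) / 8.7% = 1.080
Highest: Elmwood (8.150).

Elmwood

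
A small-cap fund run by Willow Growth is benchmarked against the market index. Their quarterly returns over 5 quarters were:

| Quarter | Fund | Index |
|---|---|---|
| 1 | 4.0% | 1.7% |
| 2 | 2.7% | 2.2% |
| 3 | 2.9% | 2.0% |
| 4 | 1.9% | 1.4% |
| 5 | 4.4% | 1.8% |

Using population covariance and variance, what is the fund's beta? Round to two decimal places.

0.49

r̄p = 3.1800%,  r̄m = 1.8200%
Cov = Σ(rp − r̄p)(rm − r̄m) / 5 = 0.0364
Var(rm) = Σ(rm − r̄m)² / 5 = 0.0736
β = Cov / Var = 0.0364 / 0.0736 = 0.4946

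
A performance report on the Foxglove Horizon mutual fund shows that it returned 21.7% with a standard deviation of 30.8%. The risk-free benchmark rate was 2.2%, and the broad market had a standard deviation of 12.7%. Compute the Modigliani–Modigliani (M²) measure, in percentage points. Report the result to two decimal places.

10.24

Sharpe = (Rp − Rf) / σp = (21.7% − 2.2%) / 30.8% = 0.6331
M² = Rf + Sharpe × σm = 2.2% + 0.6331 × 12.7% = 10.2404%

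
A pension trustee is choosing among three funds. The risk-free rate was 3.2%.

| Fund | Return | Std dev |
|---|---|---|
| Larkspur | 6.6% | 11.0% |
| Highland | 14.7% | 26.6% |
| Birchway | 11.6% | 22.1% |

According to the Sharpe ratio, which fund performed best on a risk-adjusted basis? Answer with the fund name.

Highland

Larkspur: Sharpe ratio = (6.6% − 3.2%) / 11.0% = 0.309
Highland: Sharpe ratio = (14.7% − 3.2%) / 26.6% = 0.432
Birchway: Sharpe ratio = (11.6% − 3.2%) / 22.1% = 0.380
Highest: Highland (0.432).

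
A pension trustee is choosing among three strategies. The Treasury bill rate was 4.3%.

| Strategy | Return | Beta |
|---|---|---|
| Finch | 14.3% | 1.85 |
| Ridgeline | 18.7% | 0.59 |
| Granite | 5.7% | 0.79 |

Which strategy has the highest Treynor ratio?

Ridgeline

Finch: Treynor = (14.3% − 4.3%) / 1.85 = 5.405
Ridgeline: Treynor = (18.7% − 4.3%) / 0.59 = 24.407
Granite: Treynor = (5.7% − 4.3%) / 0.79 = 1.772
Highest: Ridgeline (24.407).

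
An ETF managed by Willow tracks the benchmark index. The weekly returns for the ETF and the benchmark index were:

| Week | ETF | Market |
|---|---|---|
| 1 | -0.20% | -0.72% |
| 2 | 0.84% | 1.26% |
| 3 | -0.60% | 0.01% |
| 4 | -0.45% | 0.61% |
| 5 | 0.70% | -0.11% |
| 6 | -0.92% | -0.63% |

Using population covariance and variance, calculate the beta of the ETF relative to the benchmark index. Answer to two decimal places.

0.51

r̄p = -0.1050%,  r̄m = 0.0700%
Cov = Σ(rp − r̄p)(rm − r̄m) / 6 = 0.2448
Var(rm) = Σ(rm − r̄m)² / 6 = 0.4763
β = Cov / Var = 0.2448 / 0.4763 = 0.5140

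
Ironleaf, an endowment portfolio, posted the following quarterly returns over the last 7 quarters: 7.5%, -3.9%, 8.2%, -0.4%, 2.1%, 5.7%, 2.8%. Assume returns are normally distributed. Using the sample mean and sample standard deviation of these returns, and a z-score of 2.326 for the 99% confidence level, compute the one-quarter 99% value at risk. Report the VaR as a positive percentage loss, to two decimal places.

r̄ = (7.5 − 3.9 + 8.2 − 0.4 + 2.1 + 5.7 + 2.8) / 7 = 3.1429%
Sample σ = √[Σ(r − r̄)² / 6] = √[114.4571 / 6] = √19.0762 = 4.3676%
VaR = −(r̄ − z·σ) = −(3.1429 − 2.326 × 4.3676) = −(-7.0161) = 7.0161%

7.02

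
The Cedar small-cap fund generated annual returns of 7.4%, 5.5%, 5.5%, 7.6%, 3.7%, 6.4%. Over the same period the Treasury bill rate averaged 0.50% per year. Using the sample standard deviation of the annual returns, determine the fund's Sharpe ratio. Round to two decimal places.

3.81

r̄ = (7.4 + 5.5 + 5.5 + 7.6 + 3.7 + 6.4) / 6 = 36.10 / 6 = 6.0167%
Σ(r − r̄)² = 10.4683; sample σ = √(10.4683/5) = 1.4469%
Sharpe = (r̄ − rf) / σ = (6.0167 − 0.5) / 1.4469 = 5.5167 / 1.4469 = 3.8128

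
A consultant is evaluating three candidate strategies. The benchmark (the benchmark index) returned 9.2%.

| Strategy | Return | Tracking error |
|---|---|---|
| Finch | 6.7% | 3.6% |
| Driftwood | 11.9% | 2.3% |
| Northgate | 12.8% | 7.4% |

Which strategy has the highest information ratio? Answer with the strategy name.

Driftwood

Finch: IR = (6.7% − 9.2%) / 3.6% = -0.694
Driftwood: IR = (11.9% − 9.2%) / 2.3% = 1.174
Northgate: IR = (12.8% − 9.2%) / 7.4% = 0.486
Highest: Driftwood (1.174).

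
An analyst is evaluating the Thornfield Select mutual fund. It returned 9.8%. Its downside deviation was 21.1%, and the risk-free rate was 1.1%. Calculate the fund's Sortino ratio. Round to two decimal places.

0.41

Sortino = (Rp − Rf) / σd = (9.8% − 1.1%) / 21.1% = 8.70% / 21.1% = 0.4123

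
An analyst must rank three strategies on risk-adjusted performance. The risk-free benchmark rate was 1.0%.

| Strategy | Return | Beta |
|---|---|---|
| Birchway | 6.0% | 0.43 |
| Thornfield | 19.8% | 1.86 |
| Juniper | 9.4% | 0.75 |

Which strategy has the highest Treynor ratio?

Birchway

Birchway: Treynor = (6.0% − 1.0%) / 0.43 = 11.628
Thornfield: Treynor = (19.8% − 1.0%) / 1.86 = 10.108
Juniper: Treynor = (9.4% − 1.0%) / 0.75 = 11.200
Highest: Birchway (11.628).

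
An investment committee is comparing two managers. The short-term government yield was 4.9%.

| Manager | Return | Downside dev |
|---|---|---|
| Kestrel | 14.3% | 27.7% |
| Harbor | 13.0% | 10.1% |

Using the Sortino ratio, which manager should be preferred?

Kestrel: Sortino ratio = (14.3% − 4.9%) / 27.7% = 0.339
Harbor: Sortino ratio = (13.0% − 4.9%) / 10.1% = 0.802
Highest: Harbor (0.802).

Harbor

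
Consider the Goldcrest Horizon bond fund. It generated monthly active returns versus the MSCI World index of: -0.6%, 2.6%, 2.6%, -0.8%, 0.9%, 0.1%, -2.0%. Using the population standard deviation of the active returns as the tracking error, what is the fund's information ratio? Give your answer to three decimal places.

0.248

r̄ = (-0.6 + 2.6 + 2.6 − 0.8 + 0.9 + 0.1 − 2) / 7 = 0.4000%
Population std dev = √[18.2200 / 7] = 1.6133%
IR = r̄ / tracking error = 0.4000 / 1.6133 = 0.2479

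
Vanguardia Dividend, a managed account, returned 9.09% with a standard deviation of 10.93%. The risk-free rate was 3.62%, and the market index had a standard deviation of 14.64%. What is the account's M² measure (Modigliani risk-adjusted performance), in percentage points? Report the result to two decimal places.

Sharpe = (Rp − Rf) / σp = (9.09% − 3.62%) / 10.93% = 0.5005
M² = Rf + Sharpe × σm = 3.62% + 0.5005 × 14.64% = 10.9473%

10.95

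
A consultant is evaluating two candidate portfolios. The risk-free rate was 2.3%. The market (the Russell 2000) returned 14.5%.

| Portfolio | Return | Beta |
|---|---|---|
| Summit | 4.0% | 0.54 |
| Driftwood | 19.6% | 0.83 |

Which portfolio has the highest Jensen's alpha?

Summit: α = 4.0% − [2.3% + 0.54 × (14.5% − 2.3%)] = -4.888
Driftwood: α = 19.6% − [2.3% + 0.83 × (14.5% − 2.3%)] = 7.174
Highest: Driftwood (7.174).

Driftwood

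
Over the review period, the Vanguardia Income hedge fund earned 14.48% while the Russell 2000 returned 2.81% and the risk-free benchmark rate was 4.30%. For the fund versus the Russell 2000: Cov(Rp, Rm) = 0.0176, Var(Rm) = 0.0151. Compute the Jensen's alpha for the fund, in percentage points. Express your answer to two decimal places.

β = Cov / Var = 0.0176 / 0.0151 = 1.1656
E[R] = Rf + β(Rm − Rf) = 4.30% + 1.1656 × (2.81% − 4.30%) = 2.5633%
α = Rp − E[R] = 14.48% − 2.5633% = 11.9167

11.92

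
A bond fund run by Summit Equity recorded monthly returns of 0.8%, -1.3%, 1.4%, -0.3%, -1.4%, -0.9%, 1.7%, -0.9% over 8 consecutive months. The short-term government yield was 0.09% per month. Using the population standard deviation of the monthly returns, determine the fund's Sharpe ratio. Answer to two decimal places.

-0.17

μ = (0.8 − 1.3 + 1.4 − 0.3 − 1.4 − 0.9 + 1.7 − 0.9) / 8 = -0.90 / 8 = -0.1125%
Σ(r − μ)² = 10.7488; population σ = √(10.7488/8) = 1.1591%
Sharpe = (μ − rf) / σ = (-0.1125 − 0.09) / 1.1591 = -0.2025 / 1.1591 = -0.1747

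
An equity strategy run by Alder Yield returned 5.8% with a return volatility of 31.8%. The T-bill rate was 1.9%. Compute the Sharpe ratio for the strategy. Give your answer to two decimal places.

0.12

Sharpe = (Rp − Rf) / σp = (5.8% − 1.9%) / 31.8% = 3.90% / 31.8% = 0.1226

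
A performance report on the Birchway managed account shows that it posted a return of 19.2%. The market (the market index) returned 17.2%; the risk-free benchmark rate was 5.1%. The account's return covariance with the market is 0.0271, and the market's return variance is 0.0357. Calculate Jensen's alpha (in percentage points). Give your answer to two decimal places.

β = Cov / Var = 0.0271 / 0.0357 = 0.7591
E[R] = Rf + β(Rm − Rf) = 5.1% + 0.7591 × (17.2% − 5.1%) = 14.2851%
α = Rp − E[R] = 19.2% − 14.2851% = 4.9149

4.91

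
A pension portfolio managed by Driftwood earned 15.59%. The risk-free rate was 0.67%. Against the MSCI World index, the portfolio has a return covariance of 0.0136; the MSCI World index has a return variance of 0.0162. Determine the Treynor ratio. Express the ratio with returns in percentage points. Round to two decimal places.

β = Cov / Var = 0.0136 / 0.0162 = 0.8395
Treynor = (Rp − Rf) / β = (15.59% − 0.67%) / 0.8395 = 14.92 / 0.8395 = 17.7725

17.77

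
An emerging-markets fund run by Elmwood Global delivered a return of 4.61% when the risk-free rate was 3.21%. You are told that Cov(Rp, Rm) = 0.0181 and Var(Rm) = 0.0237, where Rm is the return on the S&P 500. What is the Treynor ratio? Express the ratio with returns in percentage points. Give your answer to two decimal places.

1.83

β = Cov / Var = 0.0181 / 0.0237 = 0.7637
Treynor = (Rp − Rf) / β = (4.61% − 3.21%) / 0.7637 = 1.40 / 0.7637 = 1.8332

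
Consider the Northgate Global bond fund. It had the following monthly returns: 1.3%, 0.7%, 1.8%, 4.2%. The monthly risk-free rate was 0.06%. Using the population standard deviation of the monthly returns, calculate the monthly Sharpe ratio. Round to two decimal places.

1.46

Mean return μ = 8.00 / 4 = 2.0000%
Population std dev = √[7.0600 / 4] = 1.3285%
Sharpe = (μ − rf) / σ = (2.0000 − 0.06) / 1.3285 = 1.9400 / 1.3285 = 1.4603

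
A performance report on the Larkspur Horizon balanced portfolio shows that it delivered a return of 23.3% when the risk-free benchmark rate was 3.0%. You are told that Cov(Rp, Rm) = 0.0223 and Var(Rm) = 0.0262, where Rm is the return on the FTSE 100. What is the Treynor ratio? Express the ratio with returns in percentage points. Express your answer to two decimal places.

23.85

β = Cov / Var = 0.0223 / 0.0262 = 0.8511
Treynor = (Rp − Rf) / β = (23.3% − 3.0%) / 0.8511 = 20.30 / 0.8511 = 23.8515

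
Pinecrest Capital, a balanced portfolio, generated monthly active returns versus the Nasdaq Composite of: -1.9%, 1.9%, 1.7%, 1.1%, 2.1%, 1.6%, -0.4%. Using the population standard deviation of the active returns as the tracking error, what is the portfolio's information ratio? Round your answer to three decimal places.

r̄ = (-1.9 + 1.9 + 1.7 + 1.1 + 2.1 + 1.6 − 0.4) / 7 = 0.8714%
Population σ = √[Σ(r − r̄)² / 7] = √[13.1343 / 7] = √1.8763 = 1.3698%
IR = r̄ / tracking error = 0.8714 / 1.3698 = 0.6362

0.636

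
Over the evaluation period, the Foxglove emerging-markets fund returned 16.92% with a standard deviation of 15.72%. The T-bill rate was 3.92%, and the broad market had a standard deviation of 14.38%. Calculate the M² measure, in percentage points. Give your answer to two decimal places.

15.81

Sharpe = (Rp − Rf) / σp = (16.92% − 3.92%) / 15.72% = 0.8270
M² = Rf + Sharpe × σm = 3.92% + 0.8270 × 14.38% = 15.8123%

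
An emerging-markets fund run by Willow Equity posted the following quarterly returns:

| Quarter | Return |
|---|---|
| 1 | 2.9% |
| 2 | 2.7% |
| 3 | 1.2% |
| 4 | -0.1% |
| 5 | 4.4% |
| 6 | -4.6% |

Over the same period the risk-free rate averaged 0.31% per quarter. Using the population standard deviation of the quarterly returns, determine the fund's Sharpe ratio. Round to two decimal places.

r̄ = (2.9 + 2.7 + 1.2 − 0.1 + 4.4 − 4.6) / 6 = 1.0833%
Σ(r − r̄)² = 50.6283; population σ = √(50.6283/6) = 2.9048%
Sharpe = (r̄ − rf) / σ = (1.0833 − 0.31) / 2.9048 = 0.7733 / 2.9048 = 0.2662

0.27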